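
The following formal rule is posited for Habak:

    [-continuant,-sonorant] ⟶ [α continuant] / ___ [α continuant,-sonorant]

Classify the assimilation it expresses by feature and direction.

The shared variable α links the value of [continuant] on the target to that of the neighbouring obstruent. [continuant] distinguishes stops from fricatives — a manner-of-articulation feature — so this is manner assimilation.
Since the environment is written after the underscore, the trigger follows the target; the direction is regressive.

regressive manner assimilation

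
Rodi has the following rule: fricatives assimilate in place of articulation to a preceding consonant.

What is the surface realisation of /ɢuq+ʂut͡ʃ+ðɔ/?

The rule targets /ʂ/ (voiceless retroflex fricative), which sits after the trigger /q/ (uvular).
A voiceless uvular fricative is [χ], so the surface segment is [χ].
The same rule applies at the second boundary: /ð/ → [ʒ] next to /t͡ʃ/.

[ɢuqχut͡ʃʒɔ]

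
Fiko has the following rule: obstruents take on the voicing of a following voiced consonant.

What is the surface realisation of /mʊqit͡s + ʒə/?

The rule targets /t͡s/ (voiceless alveolar affricate), which sits before the trigger /ʒ/ (voiced).
A voiced alveolar affricate is [d͡z], so the surface segment is [d͡z].

[mʊqid͡zʒə]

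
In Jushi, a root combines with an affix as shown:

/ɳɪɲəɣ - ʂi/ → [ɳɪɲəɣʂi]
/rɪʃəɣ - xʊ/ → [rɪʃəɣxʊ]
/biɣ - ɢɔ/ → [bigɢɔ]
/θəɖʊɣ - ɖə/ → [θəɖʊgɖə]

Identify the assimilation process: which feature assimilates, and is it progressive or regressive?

Comparing underlying and surface forms, /ɣ/ → [g] is the alternation; the neighbouring /ɢ/ is constant.
The change fricative → stop matches the manner of the following /ɢ/, identifying this as manner assimilation.
Place and voice are unchanged, so the assimilation is partial, not total.
Checking the remaining alternation: /ɣ/ → [g] before /ɖ/ (fricative → stop, matching a stop) — only manner changes, and always toward the following segment.
No alternation appears in [ɳɪɲəɣʂi], [rɪʃəɣxʊ]: there the adjacent consonants already agree in manner (/ɣ/ and /ʂ/ are both fricatives; /ɣ/ and /x/ are both fricatives), so these forms are consistent with the same rule.
The trigger is the following segment, so the direction is regressive (anticipatory).

regressive manner assimilation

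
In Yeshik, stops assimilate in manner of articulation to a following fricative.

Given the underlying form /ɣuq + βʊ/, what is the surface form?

[ɣuχβʊ]

/q/ is a voiceless uvular stop. The following trigger /β/ is a fricative, so /q/ must become a fricative as well.
A voiceless uvular fricative is [χ], so the surface segment is [χ].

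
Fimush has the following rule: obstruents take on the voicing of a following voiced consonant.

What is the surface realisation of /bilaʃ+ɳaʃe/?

[bilaʒɳaʃe]

/ʃ/ is a voiceless postalveolar fricative. The following trigger /ɳ/ is voiced, so /ʃ/ must become voiced as well.
The voiced postalveolar fricative is [ʒ], so /ʃ/ → [ʒ].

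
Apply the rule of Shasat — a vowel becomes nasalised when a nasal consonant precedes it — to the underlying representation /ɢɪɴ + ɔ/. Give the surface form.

[ɢɪɴɔ̃]

/ɔ/ sits next to the nasal /ɴ/ and is therefore nasalised to [ɔ̃].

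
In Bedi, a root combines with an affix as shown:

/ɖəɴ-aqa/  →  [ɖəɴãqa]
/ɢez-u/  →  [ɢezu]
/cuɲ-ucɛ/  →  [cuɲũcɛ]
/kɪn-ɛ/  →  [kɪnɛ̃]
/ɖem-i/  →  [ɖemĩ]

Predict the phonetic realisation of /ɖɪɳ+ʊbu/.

[ɖɪɳʊ̃bu]

The data show progressive nasality assimilation (vowel nasalisation): /a/ → [ã] after /ɴ/; /u/ → [ũ] after /ɲ/; /ɛ/ → [ɛ̃] after /n/; /i/ → [ĩ] after /m/ — a vowel is nasalised by an immediately preceding nasal consonant.
No change occurs in [ɢezu] because the vowel at the boundary is adjacent to an oral consonant, not a nasal (/u/ next to /z/).
The vowel /ʊ/ is adjacent to the preceding nasal /ɳ/, so it acquires [+nasal] and surfaces as [ʊ̃].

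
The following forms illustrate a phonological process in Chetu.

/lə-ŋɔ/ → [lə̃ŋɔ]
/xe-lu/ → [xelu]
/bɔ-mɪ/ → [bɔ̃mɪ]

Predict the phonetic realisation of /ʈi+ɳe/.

[ʈĩɳe]

The data show regressive nasality assimilation (vowel nasalisation): /ə/ → [ə̃] before /ŋ/; /ɔ/ → [ɔ̃] before /m/ — a vowel is nasalised by an immediately following nasal consonant.
No change occurs in [xelu] because the vowel at the boundary is adjacent to an oral consonant, not a nasal (/e/ next to /l/).
The vowel /i/ is adjacent to the following nasal /ɳ/, so it acquires [+nasal] and surfaces as [ĩ].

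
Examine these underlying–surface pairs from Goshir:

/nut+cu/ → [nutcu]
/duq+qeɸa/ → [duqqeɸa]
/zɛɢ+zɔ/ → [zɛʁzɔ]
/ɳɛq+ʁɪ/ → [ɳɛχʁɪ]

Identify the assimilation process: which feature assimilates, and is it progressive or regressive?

regressive manner assimilation

Comparing underlying and surface forms, /ɢ/ → [ʁ] is the alternation; the neighbouring /z/ is constant.
The change stop → fricative matches the manner of the following /z/, identifying this as manner assimilation.
Place and voice are unchanged, so the assimilation is partial, not total.
The other alternating form patterns the same way: /q/ → [χ] before /ʁ/ (stop → fricative, matching a fricative) — only manner changes, and always toward the following segment.
Nothing changes in [nutcu], [duqqeɸa]: there the adjacent consonants already agree in manner (/t/ and /c/ are both stops; /q/ and /q/ are both stops), so these forms are consistent with the same rule.
The trigger is the following segment, so the direction is regressive (anticipatory).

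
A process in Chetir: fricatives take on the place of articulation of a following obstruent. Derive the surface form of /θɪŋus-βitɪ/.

[θɪŋuɸβitɪ]

The rule targets /s/ (voiceless alveolar fricative), which sits before the trigger /β/ (bilabial).
Changing only its place to bilabial gives [ɸ] — the voiceless bilabial fricative.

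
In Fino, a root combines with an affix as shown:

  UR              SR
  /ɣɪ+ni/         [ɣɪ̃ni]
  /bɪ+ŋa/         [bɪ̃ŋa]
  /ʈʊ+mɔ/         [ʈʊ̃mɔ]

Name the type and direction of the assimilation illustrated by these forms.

The vowel /ɪ/ surfaces as nasalised [ɪ̃] next to the following nasal /n/ — it has acquired the [+nasal] feature of its neighbour.
Likewise in the remaining data: /ɪ/ → [ɪ̃] before /ŋ/; /ʊ/ → [ʊ̃] before /m/ — each time a vowel is nasalised next to a following nasal.
Because the conditioning nasal is to the right of the vowel that changes, the process is regressive (anticipatory).

regressive nasality assimilation (vowel nasalisation)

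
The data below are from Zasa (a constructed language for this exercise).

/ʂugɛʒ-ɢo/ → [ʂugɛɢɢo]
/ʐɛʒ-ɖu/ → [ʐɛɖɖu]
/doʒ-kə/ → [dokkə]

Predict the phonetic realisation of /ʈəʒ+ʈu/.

[ʈəʈʈu]

The data show regressive total assimilation (/ʒ/ → [ɢ] before /ɢ/; /ʒ/ → [ɖ] before /ɖ/; /ʒ/ → [k] before /k/): in every case the target segment becomes identical to its following neighbour, copying more than a single feature.
/ʒ/ is the segment targeted by the rule; it sits immediately before /ʈ/, so it assimilates completely and surfaces as [ʈ].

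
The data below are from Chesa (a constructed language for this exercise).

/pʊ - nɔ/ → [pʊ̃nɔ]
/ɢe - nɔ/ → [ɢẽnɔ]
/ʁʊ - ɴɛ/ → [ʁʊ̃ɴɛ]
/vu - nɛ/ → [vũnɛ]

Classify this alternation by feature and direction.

The vowel /ʊ/ surfaces as nasalised [ʊ̃] next to the following nasal /n/ — it has acquired the [+nasal] feature of its neighbour.
Likewise in the remaining data: /e/ → [ẽ] before /n/; /ʊ/ → [ʊ̃] before /ɴ/; /u/ → [ũ] before /n/ — each time a vowel is nasalised next to a following nasal.
Because the conditioning nasal is to the right of the vowel that changes, the process is regressive (anticipatory).

regressive nasality assimilation (vowel nasalisation)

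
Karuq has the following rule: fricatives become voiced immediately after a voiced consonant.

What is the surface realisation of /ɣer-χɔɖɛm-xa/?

The rule targets /χ/ (voiceless uvular fricative), which sits after the trigger /r/ (voiced).
A voiced uvular fricative is [ʁ], so the surface segment is [ʁ].
At the second juncture, /x/ likewise becomes [ɣ] adjacent to /m/.

[ɣerʁɔɖɛmɣa]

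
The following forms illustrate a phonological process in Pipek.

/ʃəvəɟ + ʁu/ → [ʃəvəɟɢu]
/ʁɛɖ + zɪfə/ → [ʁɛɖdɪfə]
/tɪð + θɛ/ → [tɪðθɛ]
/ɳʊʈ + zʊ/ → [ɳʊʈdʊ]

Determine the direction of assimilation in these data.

Underlying /ʁ/ is realised as [ɢ] next to /ɟ/; /ɟ/ itself does not change.
The change fricative → stop matches the manner of the preceding /ɟ/, identifying this as manner assimilation.
Checking the remaining alternations: /z/ → [d] after /ɖ/ (fricative → stop, matching a stop); /z/ → [d] after /ʈ/ (fricative → stop, matching a stop) — only manner changes, and always toward the preceding segment.
No alternation appears in [tɪðθɛ]: there the adjacent consonants already agree in manner (/θ/ and /ð/ are both fricatives), so this form is consistent with the same rule.
Since the segment that changes follows the conditioning segment, the assimilation is progressive.

progressive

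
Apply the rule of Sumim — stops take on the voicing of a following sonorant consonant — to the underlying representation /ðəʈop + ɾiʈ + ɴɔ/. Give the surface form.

/p/ is a voiceless bilabial stop. The following trigger /ɾ/ is voiced, so /p/ must become voiced as well.
A voiced bilabial stop is [b], so the surface segment is [b].
The same rule applies at the second boundary: /ʈ/ → [ɖ] next to /ɴ/.

[ðəʈobɾiɖɴɔ]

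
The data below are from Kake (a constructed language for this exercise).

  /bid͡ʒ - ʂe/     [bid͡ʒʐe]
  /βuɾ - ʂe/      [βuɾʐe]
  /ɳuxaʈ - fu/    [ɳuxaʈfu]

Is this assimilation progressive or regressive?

progressive

Comparing underlying and surface forms, /ʂ/ → [ʐ] is the alternation; the neighbouring /d͡ʒ/ is constant.
The change voiceless → voiced matches the voicing of the preceding /d͡ʒ/, identifying this as voicing assimilation.
The same holds elsewhere in the data: /ʂ/ → [ʐ] after /ɾ/ (voiceless → voiced, matching voiced) — only voicing changes, and always toward the preceding segment.
No alternation appears in [ɳuxaʈfu]: there the adjacent consonants already agree in voicing (/f/ and /ʈ/ are both voiceless), so this form is consistent with the same rule.
Since the segment that changes follows the conditioning segment, the assimilation is progressive.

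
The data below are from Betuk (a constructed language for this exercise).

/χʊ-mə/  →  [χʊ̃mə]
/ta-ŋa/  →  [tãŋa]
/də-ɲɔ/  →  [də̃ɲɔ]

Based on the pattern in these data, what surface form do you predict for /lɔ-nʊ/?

The data show regressive nasality assimilation (vowel nasalisation): /ʊ/ → [ʊ̃] before /m/; /a/ → [ã] before /ŋ/; /ə/ → [ə̃] before /ɲ/ — a vowel is nasalised by an immediately following nasal consonant.
The vowel /ɔ/ is adjacent to the following nasal /n/, so it acquires [+nasal] and surfaces as [ɔ̃].

[lɔ̃nʊ]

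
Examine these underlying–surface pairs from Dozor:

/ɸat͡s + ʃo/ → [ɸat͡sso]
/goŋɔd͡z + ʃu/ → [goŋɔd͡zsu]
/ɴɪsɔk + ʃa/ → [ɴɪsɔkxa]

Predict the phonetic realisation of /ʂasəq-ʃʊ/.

The data show progressive place assimilation: /ʃ/ → [s] after /t͡s/; /ʃ/ → [s] after /d͡z/; /ʃ/ → [x] after /k/. In each pair only place changes, matching the preceding consonant, while manner and voice stay constant.
The rule targets /ʃ/ (voiceless postalveolar fricative), which sits after the trigger /q/ (uvular).
The voiceless uvular fricative is [χ], so /ʃ/ → [χ].

[ʂasəqχʊ]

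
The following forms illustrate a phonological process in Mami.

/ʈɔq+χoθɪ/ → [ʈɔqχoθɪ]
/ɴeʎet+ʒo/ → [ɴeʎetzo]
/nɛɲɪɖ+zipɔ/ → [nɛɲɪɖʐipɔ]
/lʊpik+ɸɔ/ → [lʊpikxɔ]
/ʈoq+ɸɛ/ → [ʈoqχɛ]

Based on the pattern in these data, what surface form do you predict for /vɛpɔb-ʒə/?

[vɛpɔbβə]

The data show progressive place assimilation: /ʒ/ → [z] after /t/; /z/ → [ʐ] after /ɖ/; /ɸ/ → [x] after /k/; /ɸ/ → [χ] after /q/. In each pair only place changes, matching the preceding consonant, while manner and voice stay constant.
No alternation appears in [ʈɔqχoθɪ]: there the adjacent consonants already agree in place (/χ/ and /q/ are both uvular), so this form is consistent with the same rule.
/ʒ/ is a voiced postalveolar fricative. The preceding trigger /b/ is bilabial, so /ʒ/ must become bilabial as well.
Changing only its place to bilabial gives [β] — the voiced bilabial fricative.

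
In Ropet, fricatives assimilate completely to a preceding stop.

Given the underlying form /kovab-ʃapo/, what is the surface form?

/ʃ/ is the segment targeted by the rule; it sits immediately after /b/, so it assimilates completely and surfaces as [b].

[kovabbapo]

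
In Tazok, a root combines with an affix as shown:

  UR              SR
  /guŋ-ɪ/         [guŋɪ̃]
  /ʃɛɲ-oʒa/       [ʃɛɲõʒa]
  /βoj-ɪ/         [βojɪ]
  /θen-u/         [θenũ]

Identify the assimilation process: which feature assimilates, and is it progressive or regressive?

progressive nasality assimilation (vowel nasalisation)

The vowel /ɪ/ surfaces as nasalised [ɪ̃] next to the preceding nasal /ŋ/ — it has acquired the [+nasal] feature of its neighbour.
Likewise in the remaining data: /o/ → [õ] after /ɲ/; /u/ → [ũ] after /n/ — each time a vowel is nasalised next to a preceding nasal.
No change occurs in [βojɪ] because the vowel at the boundary is adjacent to an oral consonant, not a nasal (/ɪ/ next to /j/).
Because the conditioning nasal is to the left of the vowel that changes, the process is progressive (perseverative).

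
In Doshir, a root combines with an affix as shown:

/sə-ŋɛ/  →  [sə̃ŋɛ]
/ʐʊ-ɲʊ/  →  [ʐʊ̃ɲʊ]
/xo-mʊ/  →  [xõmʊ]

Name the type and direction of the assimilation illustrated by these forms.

The vowel /ə/ surfaces as nasalised [ə̃] next to the following nasal /ŋ/ — it has acquired the [+nasal] feature of its neighbour.
Likewise in the remaining data: /ʊ/ → [ʊ̃] before /ɲ/; /o/ → [õ] before /m/ — each time a vowel is nasalised next to a following nasal.
Because the conditioning nasal is to the right of the vowel that changes, the process is regressive (anticipatory).

regressive nasality assimilation (vowel nasalisation)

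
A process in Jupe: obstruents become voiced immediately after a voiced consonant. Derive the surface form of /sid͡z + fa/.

/f/ is a voiceless labiodental fricative. The preceding trigger /d͡z/ is voiced, so /f/ must become voiced as well.
A voiced labiodental fricative is [v], so the surface segment is [v].

[sid͡zva]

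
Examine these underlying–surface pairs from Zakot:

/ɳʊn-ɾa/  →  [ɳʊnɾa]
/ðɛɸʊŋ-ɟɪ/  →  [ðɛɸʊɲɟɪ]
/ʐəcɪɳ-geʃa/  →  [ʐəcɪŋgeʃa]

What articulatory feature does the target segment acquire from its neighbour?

place

The segment that alternates is /ŋ/, which surfaces as [ɲ] when adjacent to /ɟ/.
/ŋ/ is velar while /ɟ/ is palatal; the output [ɲ] is palatal, matching the trigger — so the feature that spreads is place.
The same holds elsewhere in the data: /ɳ/ → [ŋ] before /g/ (retroflex → velar, matching velar) — only place changes, and always toward the following segment.
No alternation appears in [ɳʊnɾa]: there the adjacent consonants already agree in place (/n/ and /ɾ/ are both alveolar), so this form is consistent with the same rule.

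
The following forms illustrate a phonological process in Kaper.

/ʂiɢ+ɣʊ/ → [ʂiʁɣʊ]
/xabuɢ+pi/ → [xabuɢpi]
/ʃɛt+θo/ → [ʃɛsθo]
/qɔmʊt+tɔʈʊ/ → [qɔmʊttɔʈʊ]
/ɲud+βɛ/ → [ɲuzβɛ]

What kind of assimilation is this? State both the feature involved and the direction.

regressive manner assimilation

The segment that alternates is /ɢ/, which surfaces as [ʁ] when adjacent to /ɣ/.
The change stop → fricative matches the manner of the following /ɣ/, identifying this as manner assimilation.
Place and voice are unchanged, so the assimilation is partial, not total.
The other alternating forms pattern the same way: /t/ → [s] before /θ/ (stop → fricative, matching a fricative); /d/ → [z] before /β/ (stop → fricative, matching a fricative) — only manner changes, and always toward the following segment.
No alternation appears in [xabuɢpi], [qɔmʊttɔʈʊ]: there the adjacent consonants already agree in manner (/ɢ/ and /p/ are both stops; /t/ and /t/ are both stops), so these forms are consistent with the same rule.
Since the segment that changes precedes the conditioning segment, the assimilation is regressive.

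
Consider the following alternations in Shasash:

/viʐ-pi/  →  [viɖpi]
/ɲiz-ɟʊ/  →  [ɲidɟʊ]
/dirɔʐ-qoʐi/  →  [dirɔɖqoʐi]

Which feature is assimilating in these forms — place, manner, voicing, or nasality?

Comparing underlying and surface forms, /ʐ/ → [ɖ] is the alternation; the neighbouring /p/ is constant.
The change fricative → stop matches the manner of the following /p/, identifying this as manner assimilation.
The same holds elsewhere in the data: /z/ → [d] before /ɟ/ (fricative → stop, matching a stop); /ʐ/ → [ɖ] before /q/ (fricative → stop, matching a stop) — only manner changes, and always toward the following segment.

manner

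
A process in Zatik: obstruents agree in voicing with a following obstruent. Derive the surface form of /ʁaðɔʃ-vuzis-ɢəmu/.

/ʃ/ is a voiceless postalveolar fricative. The following trigger /v/ is voiced, so /ʃ/ must become voiced as well.
A voiced postalveolar fricative is [ʒ], so the surface segment is [ʒ].
The same rule applies at the second boundary: /s/ → [z] next to /ɢ/.

[ʁaðɔʒvuzizɢəmu]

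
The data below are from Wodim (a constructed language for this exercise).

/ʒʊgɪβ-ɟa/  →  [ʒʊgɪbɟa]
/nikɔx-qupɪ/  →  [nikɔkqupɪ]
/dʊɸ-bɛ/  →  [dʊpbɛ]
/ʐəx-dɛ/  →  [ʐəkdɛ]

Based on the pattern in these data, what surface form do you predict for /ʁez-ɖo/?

The data show regressive manner assimilation: /β/ → [b] before /ɟ/; /x/ → [k] before /q/; /ɸ/ → [p] before /b/; /x/ → [k] before /d/. In each pair only manner changes, matching the following consonant, while place and voice stay constant.
/z/ is a voiced alveolar fricative. The following trigger /ɖ/ is a stop, so /z/ must become a stop as well.
Changing only its manner to stop gives [d] — the voiced alveolar stop.

[ʁedɖo]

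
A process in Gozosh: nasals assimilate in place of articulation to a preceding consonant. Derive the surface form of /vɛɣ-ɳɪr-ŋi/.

The rule targets /ɳ/ (voiced retroflex nasal), which sits after the trigger /ɣ/ (velar).
The voiced velar nasal is [ŋ], so /ɳ/ → [ŋ].
At the second juncture, /ŋ/ likewise becomes [n] adjacent to /r/.

[vɛɣŋɪrni]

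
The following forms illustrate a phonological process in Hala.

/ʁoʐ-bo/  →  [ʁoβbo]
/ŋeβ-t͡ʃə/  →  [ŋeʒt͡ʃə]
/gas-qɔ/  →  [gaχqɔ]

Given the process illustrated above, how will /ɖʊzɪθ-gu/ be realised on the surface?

[ɖʊzɪxgu]

The data show regressive place assimilation: /ʐ/ → [β] before /b/; /β/ → [ʒ] before /t͡ʃ/; /s/ → [χ] before /q/. In each pair only place changes, matching the following consonant, while manner and voice stay constant.
/θ/ is a voiceless dental fricative. The following trigger /g/ is velar, so /θ/ must become velar as well.
The voiceless velar fricative is [x], so /θ/ → [x].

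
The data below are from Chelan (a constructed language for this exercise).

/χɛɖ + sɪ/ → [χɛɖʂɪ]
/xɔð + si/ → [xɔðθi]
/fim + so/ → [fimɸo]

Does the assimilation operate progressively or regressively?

progressive

Underlying /s/ is realised as [ʂ] next to /ɖ/; /ɖ/ itself does not change.
/s/ is alveolar while /ɖ/ is retroflex; the output [ʂ] is retroflex, matching the trigger — so the feature that spreads is place.
The same holds elsewhere in the data: /s/ → [θ] after /ð/ (alveolar → dental, matching dental); /s/ → [ɸ] after /m/ (alveolar → bilabial, matching bilabial) — only place changes, and always toward the preceding segment.
The trigger is the preceding segment, so the direction is progressive (perseverative).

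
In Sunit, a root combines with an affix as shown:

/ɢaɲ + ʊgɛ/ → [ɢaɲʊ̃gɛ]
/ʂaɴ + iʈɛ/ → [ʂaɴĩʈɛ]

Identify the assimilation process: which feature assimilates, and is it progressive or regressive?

The vowel /ʊ/ surfaces as nasalised [ʊ̃] next to the preceding nasal /ɲ/ — it has acquired the [+nasal] feature of its neighbour.
Likewise in the remaining data: /i/ → [ĩ] after /ɴ/ — each time a vowel is nasalised next to a preceding nasal.
Because the conditioning nasal is to the left of the vowel that changes, the process is progressive (perseverative).

progressive nasality assimilation (vowel nasalisation)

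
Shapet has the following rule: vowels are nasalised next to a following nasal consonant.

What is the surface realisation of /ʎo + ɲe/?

[ʎõɲe]

/o/ sits next to the nasal /ɲ/ and is therefore nasalised to [õ].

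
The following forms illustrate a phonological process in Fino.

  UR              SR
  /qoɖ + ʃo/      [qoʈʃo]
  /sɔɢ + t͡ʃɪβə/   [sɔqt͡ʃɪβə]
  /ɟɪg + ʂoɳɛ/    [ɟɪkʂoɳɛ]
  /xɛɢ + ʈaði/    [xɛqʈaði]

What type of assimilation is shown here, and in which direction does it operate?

Underlying /ɖ/ is realised as [ʈ] next to /ʃ/; /ʃ/ itself does not change.
The change voiced → voiceless matches the voicing of the following /ʃ/, identifying this as voicing assimilation.
Place and manner are unchanged, so the assimilation is partial, not total.
Checking the remaining alternations: /ɢ/ → [q] before /t͡ʃ/ (voiced → voiceless, matching voiceless); /g/ → [k] before /ʂ/ (voiced → voiceless, matching voiceless); /ɢ/ → [q] before /ʈ/ (voiced → voiceless, matching voiceless) — only voicing changes, and always toward the following segment.
Since the segment that changes precedes the conditioning segment, the assimilation is regressive.

regressive voicing assimilation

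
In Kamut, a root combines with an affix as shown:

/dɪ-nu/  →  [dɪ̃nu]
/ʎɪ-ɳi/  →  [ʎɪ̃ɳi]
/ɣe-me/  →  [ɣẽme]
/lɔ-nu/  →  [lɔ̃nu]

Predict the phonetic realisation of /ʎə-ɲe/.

The data show regressive nasality assimilation (vowel nasalisation): /ɪ/ → [ɪ̃] before /n/; /ɪ/ → [ɪ̃] before /ɳ/; /e/ → [ẽ] before /m/; /ɔ/ → [ɔ̃] before /n/ — a vowel is nasalised by an immediately following nasal consonant.
/ə/ sits next to the nasal /ɲ/ and is therefore nasalised to [ə̃].

[ʎə̃ɲe]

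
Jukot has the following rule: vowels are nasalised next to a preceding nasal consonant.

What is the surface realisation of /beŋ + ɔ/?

[beŋɔ̃]

/ɔ/ sits next to the nasal /ŋ/ and is therefore nasalised to [ɔ̃].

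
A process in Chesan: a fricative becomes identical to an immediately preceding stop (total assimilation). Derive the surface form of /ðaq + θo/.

/θ/ is the segment targeted by the rule; it sits immediately after /q/, so it assimilates completely and surfaces as [q].

[ðaqqo]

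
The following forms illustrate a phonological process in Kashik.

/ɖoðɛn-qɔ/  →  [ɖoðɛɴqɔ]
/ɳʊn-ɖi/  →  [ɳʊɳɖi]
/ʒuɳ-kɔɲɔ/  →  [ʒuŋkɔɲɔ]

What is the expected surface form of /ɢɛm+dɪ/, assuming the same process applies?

The data show regressive place assimilation: /n/ → [ɴ] before /q/; /n/ → [ɳ] before /ɖ/; /ɳ/ → [ŋ] before /k/. In each pair only place changes, matching the following consonant, while manner and voice stay constant.
The rule targets /m/ (voiced bilabial nasal), which sits before the trigger /d/ (alveolar).
Changing only its place to alveolar gives [n] — the voiced alveolar nasal.

[ɢɛndɪ]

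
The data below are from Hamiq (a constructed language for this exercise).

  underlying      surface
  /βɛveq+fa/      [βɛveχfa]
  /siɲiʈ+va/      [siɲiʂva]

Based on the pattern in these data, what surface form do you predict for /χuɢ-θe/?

The data show regressive manner assimilation: /q/ → [χ] before /f/; /ʈ/ → [ʂ] before /v/. In each pair only manner changes, matching the following consonant, while place and voice stay constant.
/ɢ/ is a voiced uvular stop. The following trigger /θ/ is a fricative, so /ɢ/ must become a fricative as well.
A voiced uvular fricative is [ʁ], so the surface segment is [ʁ].

[χuʁθe]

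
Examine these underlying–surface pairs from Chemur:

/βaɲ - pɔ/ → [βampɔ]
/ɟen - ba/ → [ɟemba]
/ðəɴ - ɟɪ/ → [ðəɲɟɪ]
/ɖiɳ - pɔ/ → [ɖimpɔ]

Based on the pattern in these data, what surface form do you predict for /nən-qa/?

[nəɴqa]

The data show regressive place assimilation: /ɲ/ → [m] before /p/; /n/ → [m] before /b/; /ɴ/ → [ɲ] before /ɟ/; /ɳ/ → [m] before /p/. In each pair only place changes, matching the following consonant, while manner and voice stay constant.
/n/ is a voiced alveolar nasal. The following trigger /q/ is uvular, so /n/ must become uvular as well.
Changing only its place to uvular gives [ɴ] — the voiced uvular nasal.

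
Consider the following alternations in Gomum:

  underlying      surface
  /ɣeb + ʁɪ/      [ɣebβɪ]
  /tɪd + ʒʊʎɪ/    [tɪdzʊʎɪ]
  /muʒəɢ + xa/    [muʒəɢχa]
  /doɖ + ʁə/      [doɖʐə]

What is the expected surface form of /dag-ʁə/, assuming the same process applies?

[dagɣə]

The data show progressive place assimilation: /ʁ/ → [β] after /b/; /ʒ/ → [z] after /d/; /x/ → [χ] after /ɢ/; /ʁ/ → [ʐ] after /ɖ/. In each pair only place changes, matching the preceding consonant, while manner and voice stay constant.
/ʁ/ is a voiced uvular fricative. The preceding trigger /g/ is velar, so /ʁ/ must become velar as well.
A voiced velar fricative is [ɣ], so the surface segment is [ɣ].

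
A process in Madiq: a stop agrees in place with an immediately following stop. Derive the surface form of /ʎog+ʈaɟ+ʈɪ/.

/g/ is a voiced velar stop. The following trigger /ʈ/ is retroflex, so /g/ must become retroflex as well.
A voiced retroflex stop is [ɖ], so the surface segment is [ɖ].
At the second juncture, /ɟ/ likewise becomes [ɖ] adjacent to /ʈ/.

[ʎoɖʈaɖʈɪ]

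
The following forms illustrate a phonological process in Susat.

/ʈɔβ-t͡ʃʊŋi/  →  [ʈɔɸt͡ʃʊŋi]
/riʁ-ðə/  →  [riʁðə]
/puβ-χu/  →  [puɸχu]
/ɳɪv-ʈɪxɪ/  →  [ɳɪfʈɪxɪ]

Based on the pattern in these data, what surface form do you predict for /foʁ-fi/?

[foχfi]

The data show regressive voicing assimilation: /β/ → [ɸ] before /t͡ʃ/; /β/ → [ɸ] before /χ/; /v/ → [f] before /ʈ/. In each pair only voicing changes, matching the following consonant, while place and manner stay constant.
Nothing changes in [riʁðə]: there the adjacent consonants already agree in voicing (/ʁ/ and /ð/ are both voiced), so this form is consistent with the same rule.
The rule targets /ʁ/ (voiced uvular fricative), which sits before the trigger /f/ (voiceless).
A voiceless uvular fricative is [χ], so the surface segment is [χ].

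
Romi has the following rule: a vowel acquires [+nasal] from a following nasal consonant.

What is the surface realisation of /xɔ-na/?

/ɔ/ sits next to the nasal /n/ and is therefore nasalised to [ɔ̃].

[xɔ̃na]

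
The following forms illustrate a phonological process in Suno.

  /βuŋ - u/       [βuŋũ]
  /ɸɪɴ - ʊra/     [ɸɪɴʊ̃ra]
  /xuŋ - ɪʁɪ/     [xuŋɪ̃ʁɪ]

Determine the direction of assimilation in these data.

The vowel /u/ surfaces as nasalised [ũ] next to the preceding nasal /ŋ/ — it has acquired the [+nasal] feature of its neighbour.
Likewise in the remaining data: /ʊ/ → [ʊ̃] after /ɴ/; /ɪ/ → [ɪ̃] after /ŋ/ — each time a vowel is nasalised next to a preceding nasal.
Because the conditioning nasal is to the left of the vowel that changes, the process is progressive (perseverative).

progressive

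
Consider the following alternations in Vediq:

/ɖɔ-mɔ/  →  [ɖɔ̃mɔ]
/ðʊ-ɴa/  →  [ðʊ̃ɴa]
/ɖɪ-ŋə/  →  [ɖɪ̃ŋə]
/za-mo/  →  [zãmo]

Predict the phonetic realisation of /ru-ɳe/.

The data show regressive nasality assimilation (vowel nasalisation): /ɔ/ → [ɔ̃] before /m/; /ʊ/ → [ʊ̃] before /ɴ/; /ɪ/ → [ɪ̃] before /ŋ/; /a/ → [ã] before /m/ — a vowel is nasalised by an immediately following nasal consonant.
The vowel /u/ is adjacent to the following nasal /ɳ/, so it acquires [+nasal] and surfaces as [ũ].

[rũɳe]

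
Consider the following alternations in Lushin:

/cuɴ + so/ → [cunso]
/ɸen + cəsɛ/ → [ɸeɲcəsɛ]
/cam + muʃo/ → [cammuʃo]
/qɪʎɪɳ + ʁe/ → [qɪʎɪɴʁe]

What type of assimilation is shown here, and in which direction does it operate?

Comparing underlying and surface forms, /ɴ/ → [n] is the alternation; the neighbouring /s/ is constant.
The change uvular → alveolar matches the place of the following /s/, identifying this as place assimilation.
Manner and voice are unchanged, so the assimilation is partial, not total.
The same holds elsewhere in the data: /n/ → [ɲ] before /c/ (alveolar → palatal, matching palatal); /ɳ/ → [ɴ] before /ʁ/ (retroflex → uvular, matching uvular) — only place changes, and always toward the following segment.
Nothing changes in [cammuʃo]: there the adjacent consonants already agree in place (/m/ and /m/ are both bilabial), so this form is consistent with the same rule.
The trigger is the following segment, so the direction is regressive (anticipatory).

regressive place assimilation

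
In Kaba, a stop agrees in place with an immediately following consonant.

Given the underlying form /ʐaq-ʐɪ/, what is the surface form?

/q/ is a voiceless uvular stop. The following trigger /ʐ/ is retroflex, so /q/ must become retroflex as well.
A voiceless retroflex stop is [ʈ], so the surface segment is [ʈ].

[ʐaʈʐɪ]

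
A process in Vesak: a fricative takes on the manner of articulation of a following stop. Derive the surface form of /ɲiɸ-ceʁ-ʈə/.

[ɲipceɢʈə]

The rule targets /ɸ/ (voiceless bilabial fricative), which sits before the trigger /c/ (stop).
A voiceless bilabial stop is [p], so the surface segment is [p].
At the second juncture, /ʁ/ likewise becomes [ɢ] adjacent to /ʈ/.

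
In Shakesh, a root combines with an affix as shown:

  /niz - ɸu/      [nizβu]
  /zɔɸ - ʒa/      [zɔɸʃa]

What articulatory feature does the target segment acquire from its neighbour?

Comparing underlying and surface forms, /ɸ/ → [β] is the alternation; the neighbouring /z/ is constant.
/ɸ/ is voiceless while /z/ is voiced; the output [β] is voiced, matching the trigger — so the feature that spreads is voicing.
The same holds elsewhere in the data: /ʒ/ → [ʃ] after /ɸ/ (voiced → voiceless, matching voiceless) — only voicing changes, and always toward the preceding segment.

voicing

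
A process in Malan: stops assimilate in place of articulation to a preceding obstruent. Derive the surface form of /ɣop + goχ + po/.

[ɣopboχqo]

/g/ is a voiced velar stop. The preceding trigger /p/ is bilabial, so /g/ must become bilabial as well.
Changing only its place to bilabial gives [b] — the voiced bilabial stop.
The same rule applies at the second boundary: /p/ → [q] next to /χ/.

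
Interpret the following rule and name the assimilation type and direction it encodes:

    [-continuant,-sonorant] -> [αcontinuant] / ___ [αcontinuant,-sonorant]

regressive manner assimilation

The shared variable α links the value of [continuant] on the target to that of the neighbouring obstruent. [continuant] distinguishes stops from fricatives — a manner-of-articulation feature — so this is manner assimilation.
Since the environment is written after the underscore, the trigger follows the target; the direction is regressive.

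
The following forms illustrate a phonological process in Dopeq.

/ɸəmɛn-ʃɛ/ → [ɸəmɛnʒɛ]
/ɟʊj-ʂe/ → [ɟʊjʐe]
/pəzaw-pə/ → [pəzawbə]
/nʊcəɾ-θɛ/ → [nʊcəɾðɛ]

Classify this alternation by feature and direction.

Comparing underlying and surface forms, /ʃ/ → [ʒ] is the alternation; the neighbouring /n/ is constant.
/ʃ/ is voiceless while /n/ is voiced; the output [ʒ] is voiced, matching the trigger — so the feature that spreads is voicing.
Place and manner are unchanged, so the assimilation is partial, not total.
The same holds elsewhere in the data: /ʂ/ → [ʐ] after /j/ (voiceless → voiced, matching voiced); /p/ → [b] after /w/ (voiceless → voiced, matching voiced); /θ/ → [ð] after /ɾ/ (voiceless → voiced, matching voiced) — only voicing changes, and always toward the preceding segment.
The trigger is the preceding segment, so the direction is progressive (perseverative).

progressive voicing assimilation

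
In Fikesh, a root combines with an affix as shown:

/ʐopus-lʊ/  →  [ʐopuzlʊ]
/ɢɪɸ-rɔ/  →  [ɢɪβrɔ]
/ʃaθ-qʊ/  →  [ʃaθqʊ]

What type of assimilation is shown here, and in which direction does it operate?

Underlying /s/ is realised as [z] next to /l/; /l/ itself does not change.
The change voiceless → voiced matches the voicing of the following /l/, identifying this as voicing assimilation.
Place and manner are unchanged, so the assimilation is partial, not total.
The same holds elsewhere in the data: /ɸ/ → [β] before /r/ (voiceless → voiced, matching voiced) — only voicing changes, and always toward the following segment.
Nothing changes in [ʃaθqʊ]: there the adjacent consonants already agree in voicing (/θ/ and /q/ are both voiceless), so this form is consistent with the same rule.
Since the segment that changes precedes the conditioning segment, the assimilation is regressive.

regressive voicing assimilation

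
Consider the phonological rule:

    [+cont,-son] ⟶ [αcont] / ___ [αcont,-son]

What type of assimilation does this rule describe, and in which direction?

regressive manner assimilation

The shared variable α links the value of [cont] on the target to that of the neighbouring obstruent. [cont] distinguishes stops from fricatives — a manner-of-articulation feature — so this is manner assimilation.
The conditioning segment sits to the right of the focus bar, meaning the trigger follows the segment that changes — regressive assimilation.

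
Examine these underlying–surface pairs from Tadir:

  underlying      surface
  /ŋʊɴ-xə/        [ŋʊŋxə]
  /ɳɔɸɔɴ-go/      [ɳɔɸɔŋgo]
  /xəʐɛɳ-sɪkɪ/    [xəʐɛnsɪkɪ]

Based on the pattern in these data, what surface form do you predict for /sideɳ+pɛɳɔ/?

[sidempɛɳɔ]

The data show regressive place assimilation: /ɴ/ → [ŋ] before /x/; /ɴ/ → [ŋ] before /g/; /ɳ/ → [n] before /s/. In each pair only place changes, matching the following consonant, while manner and voice stay constant.
The rule targets /ɳ/ (voiced retroflex nasal), which sits before the trigger /p/ (bilabial).
The voiced bilabial nasal is [m], so /ɳ/ → [m].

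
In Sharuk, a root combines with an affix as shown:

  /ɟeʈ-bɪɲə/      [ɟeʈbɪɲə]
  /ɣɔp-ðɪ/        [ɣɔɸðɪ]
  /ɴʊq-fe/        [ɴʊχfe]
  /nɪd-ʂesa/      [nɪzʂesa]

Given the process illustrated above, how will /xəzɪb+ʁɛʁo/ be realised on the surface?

The data show regressive manner assimilation: /p/ → [ɸ] before /ð/; /q/ → [χ] before /f/; /d/ → [z] before /ʂ/. In each pair only manner changes, matching the following consonant, while place and voice stay constant.
Nothing changes in [ɟeʈbɪɲə]: there the adjacent consonants already agree in manner (/ʈ/ and /b/ are both stops), so this form is consistent with the same rule.
The rule targets /b/ (voiced bilabial stop), which sits before the trigger /ʁ/ (fricative).
Changing only its manner to fricative gives [β] — the voiced bilabial fricative.

[xəzɪβʁɛʁo]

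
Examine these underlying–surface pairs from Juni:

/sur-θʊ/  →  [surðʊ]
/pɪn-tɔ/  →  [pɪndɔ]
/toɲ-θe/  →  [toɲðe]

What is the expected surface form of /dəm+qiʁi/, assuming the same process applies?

The data show progressive voicing assimilation: /θ/ → [ð] after /r/; /t/ → [d] after /n/; /θ/ → [ð] after /ɲ/. In each pair only voicing changes, matching the preceding consonant, while place and manner stay constant.
The rule targets /q/ (voiceless uvular stop), which sits after the trigger /m/ (voiced).
Changing only its voicing to voiced gives [ɢ] — the voiced uvular stop.

[dəmɢiʁi]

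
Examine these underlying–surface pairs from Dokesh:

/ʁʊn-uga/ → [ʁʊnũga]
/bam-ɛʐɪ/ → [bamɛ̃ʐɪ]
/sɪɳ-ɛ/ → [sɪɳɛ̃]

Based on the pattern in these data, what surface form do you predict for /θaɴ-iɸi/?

The data show progressive nasality assimilation (vowel nasalisation): /u/ → [ũ] after /n/; /ɛ/ → [ɛ̃] after /m/; /ɛ/ → [ɛ̃] after /ɳ/ — a vowel is nasalised by an immediately preceding nasal consonant.
/i/ sits next to the nasal /ɴ/ and is therefore nasalised to [ĩ].

[θaɴĩɸi]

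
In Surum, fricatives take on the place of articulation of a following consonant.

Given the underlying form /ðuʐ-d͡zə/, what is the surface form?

/ʐ/ is a voiced retroflex fricative. The following trigger /d͡z/ is alveolar, so /ʐ/ must become alveolar as well.
Changing only its place to alveolar gives [z] — the voiced alveolar fricative.

[ðuzd͡zə]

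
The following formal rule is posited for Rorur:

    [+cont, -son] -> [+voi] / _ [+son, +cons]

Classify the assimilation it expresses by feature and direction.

regressive voicing assimilation

The target ([+cont, -son], fricatives) acquires [+voi] next to a sonorant consonant ([+son, +cons]) — it takes on the voicing of its neighbour, so the feature that spreads is voicing.
Since the environment is written after the underscore, the trigger follows the target; the direction is regressive.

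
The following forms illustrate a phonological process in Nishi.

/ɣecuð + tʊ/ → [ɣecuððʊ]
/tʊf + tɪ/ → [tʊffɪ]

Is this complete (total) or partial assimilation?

Comparing underlying and surface forms, /t/ → [ð] is the alternation; the neighbouring /ð/ is constant.
The output [ð] is identical to the trigger /ð/ — every feature (place, manner, voicing) has been copied — so this is total assimilation.
The other form behaves the same way: /t/ → [f] after /f/ — in each case the output is a copy of the preceding consonant.

total assimilation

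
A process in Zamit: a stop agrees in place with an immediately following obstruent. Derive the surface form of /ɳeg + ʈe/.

[ɳeɖʈe]

The rule targets /g/ (voiced velar stop), which sits before the trigger /ʈ/ (retroflex).
A voiced retroflex stop is [ɖ], so the surface segment is [ɖ].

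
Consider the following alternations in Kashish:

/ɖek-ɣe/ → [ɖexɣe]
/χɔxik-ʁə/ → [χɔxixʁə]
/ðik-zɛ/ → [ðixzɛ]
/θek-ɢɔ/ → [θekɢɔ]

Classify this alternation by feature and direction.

Underlying /k/ is realised as [x] next to /ɣ/; /ɣ/ itself does not change.
/k/ is a stop while /ɣ/ is a fricative; the output [x] is a fricative, matching the trigger — so the feature that spreads is manner.
Place and voice are unchanged, so the assimilation is partial, not total.
The same holds elsewhere in the data: /k/ → [x] before /ʁ/ (stop → fricative, matching a fricative); /k/ → [x] before /z/ (stop → fricative, matching a fricative) — only manner changes, and always toward the following segment.
No alternation appears in [θekɢɔ]: there the adjacent consonants already agree in manner (/k/ and /ɢ/ are both stops), so this form is consistent with the same rule.
The trigger is the following segment, so the direction is regressive (anticipatory).

regressive manner assimilation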